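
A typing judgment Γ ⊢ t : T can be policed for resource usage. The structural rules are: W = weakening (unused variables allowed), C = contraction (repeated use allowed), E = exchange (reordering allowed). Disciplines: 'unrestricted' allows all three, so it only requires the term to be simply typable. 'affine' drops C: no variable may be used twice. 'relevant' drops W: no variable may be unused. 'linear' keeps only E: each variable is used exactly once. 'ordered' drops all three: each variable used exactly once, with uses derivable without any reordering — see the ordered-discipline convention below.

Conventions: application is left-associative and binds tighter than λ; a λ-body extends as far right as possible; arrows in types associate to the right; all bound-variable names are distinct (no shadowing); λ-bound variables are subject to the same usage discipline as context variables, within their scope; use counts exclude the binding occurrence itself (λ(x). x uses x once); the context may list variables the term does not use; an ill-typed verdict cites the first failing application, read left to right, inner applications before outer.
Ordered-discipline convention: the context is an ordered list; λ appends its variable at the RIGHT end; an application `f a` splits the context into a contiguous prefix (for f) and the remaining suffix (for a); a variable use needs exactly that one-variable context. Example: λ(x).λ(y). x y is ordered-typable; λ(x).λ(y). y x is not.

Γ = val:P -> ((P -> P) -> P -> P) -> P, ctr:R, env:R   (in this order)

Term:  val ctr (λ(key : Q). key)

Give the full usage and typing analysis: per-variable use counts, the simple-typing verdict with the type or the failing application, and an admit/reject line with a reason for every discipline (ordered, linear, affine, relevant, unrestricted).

variable uses: val ×1, ctr ×1, env ×0, key (λ-bound) ×1
left-to-right use order: val, ctr, key
typing: ill-typed: a function awaiting P gets R
ordered: ✗ — not simply typable
linear: ✗ — fails simple typing
affine: ✗ — a type mismatch blocks all five
relevant: ✗ — the type mismatch rejects it
unrestricted: ✗ — not simply typable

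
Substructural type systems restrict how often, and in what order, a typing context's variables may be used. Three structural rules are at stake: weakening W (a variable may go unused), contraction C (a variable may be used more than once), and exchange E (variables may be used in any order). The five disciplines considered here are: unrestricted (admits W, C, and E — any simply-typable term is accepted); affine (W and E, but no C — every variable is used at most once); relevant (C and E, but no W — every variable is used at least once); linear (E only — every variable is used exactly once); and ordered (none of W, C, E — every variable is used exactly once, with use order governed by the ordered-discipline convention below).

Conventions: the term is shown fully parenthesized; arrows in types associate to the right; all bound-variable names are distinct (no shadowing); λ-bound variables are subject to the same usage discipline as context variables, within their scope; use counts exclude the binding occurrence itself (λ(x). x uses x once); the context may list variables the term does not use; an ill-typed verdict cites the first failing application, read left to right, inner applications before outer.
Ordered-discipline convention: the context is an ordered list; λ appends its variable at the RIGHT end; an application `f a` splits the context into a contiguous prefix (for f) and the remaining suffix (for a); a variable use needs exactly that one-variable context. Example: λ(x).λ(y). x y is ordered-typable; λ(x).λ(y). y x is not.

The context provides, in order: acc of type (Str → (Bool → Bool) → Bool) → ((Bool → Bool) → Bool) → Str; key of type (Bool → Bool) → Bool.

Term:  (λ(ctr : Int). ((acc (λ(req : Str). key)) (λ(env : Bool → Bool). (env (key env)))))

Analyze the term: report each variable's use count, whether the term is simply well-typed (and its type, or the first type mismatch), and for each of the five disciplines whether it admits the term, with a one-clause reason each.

counts: acc=1, key=2, ctr (bound)=0, req (bound)=0, env (bound)=2
uses in reading order: acc, key, env, key, env
typing: well-typed at Int → Str
ordered ✗ (key ×2, env ×2 used more than once (contraction); unused: ctr, req — weakening required)
linear ✗ (key ×2, env ×2 used more than once (contraction); unused: ctr, req — weakening required)
affine ✗ (key ×2, env ×2 used more than once (contraction))
relevant ✗ (unused: ctr, req — weakening required)
unrestricted ✓ (well-typed at Int → Str; no restrictions here)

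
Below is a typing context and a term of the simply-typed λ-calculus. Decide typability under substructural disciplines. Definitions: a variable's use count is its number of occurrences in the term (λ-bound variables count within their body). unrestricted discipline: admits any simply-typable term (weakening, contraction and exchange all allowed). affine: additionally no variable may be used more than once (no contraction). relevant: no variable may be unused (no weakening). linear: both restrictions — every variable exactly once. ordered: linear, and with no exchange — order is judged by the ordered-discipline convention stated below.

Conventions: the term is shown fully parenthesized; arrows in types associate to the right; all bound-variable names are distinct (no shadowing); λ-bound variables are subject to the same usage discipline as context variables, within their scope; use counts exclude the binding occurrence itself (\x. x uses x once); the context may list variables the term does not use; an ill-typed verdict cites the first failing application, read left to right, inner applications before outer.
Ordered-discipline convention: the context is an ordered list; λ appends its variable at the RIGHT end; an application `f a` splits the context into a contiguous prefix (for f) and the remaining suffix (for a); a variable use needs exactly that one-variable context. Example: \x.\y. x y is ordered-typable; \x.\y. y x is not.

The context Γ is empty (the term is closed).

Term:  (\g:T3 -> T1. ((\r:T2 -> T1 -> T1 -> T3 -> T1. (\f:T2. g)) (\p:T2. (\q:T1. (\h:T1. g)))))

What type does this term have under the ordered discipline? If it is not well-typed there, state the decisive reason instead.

not well-typed under ordered — needs contraction — g ×2; unused: r, f, p, q, h — weakening required
variable uses: g (λ-bound) ×2; r (λ-bound) ×0; f (λ-bound) ×0; p (λ-bound) ×0; q (λ-bound) ×0; h (λ-bound) ×0
order of uses: g, g
typing: well-typed — term : (T3 -> T1) -> T2 -> T3 -> T1
across the five disciplines: ordered ✗ · linear ✗ · affine ✗ · relevant ✗ · unrestricted ✓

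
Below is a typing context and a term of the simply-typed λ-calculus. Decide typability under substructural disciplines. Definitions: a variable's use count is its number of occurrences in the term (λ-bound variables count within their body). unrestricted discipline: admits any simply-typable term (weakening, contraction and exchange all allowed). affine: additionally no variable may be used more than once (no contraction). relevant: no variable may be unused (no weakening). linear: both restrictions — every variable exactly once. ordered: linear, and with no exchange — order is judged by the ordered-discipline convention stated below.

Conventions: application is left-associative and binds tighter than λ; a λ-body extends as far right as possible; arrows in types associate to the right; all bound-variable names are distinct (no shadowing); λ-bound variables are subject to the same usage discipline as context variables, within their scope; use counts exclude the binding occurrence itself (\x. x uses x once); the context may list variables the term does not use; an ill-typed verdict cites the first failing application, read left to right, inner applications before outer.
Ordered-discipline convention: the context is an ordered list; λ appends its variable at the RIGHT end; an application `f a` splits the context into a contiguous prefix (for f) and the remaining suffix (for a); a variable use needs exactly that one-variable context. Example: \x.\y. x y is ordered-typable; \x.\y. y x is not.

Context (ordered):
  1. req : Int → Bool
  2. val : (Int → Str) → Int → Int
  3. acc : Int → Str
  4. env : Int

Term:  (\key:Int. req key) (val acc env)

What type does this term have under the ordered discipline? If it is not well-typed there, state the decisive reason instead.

term : Bool
counts: req=1; val=1; acc=1; env=1; key (λ-bound)=1
uses in reading order: req, key, val, acc, env
typing: well-typed — term : Bool
all disciplines: ordered ✓; linear ✓; affine ✓; relevant ✓; unrestricted ✓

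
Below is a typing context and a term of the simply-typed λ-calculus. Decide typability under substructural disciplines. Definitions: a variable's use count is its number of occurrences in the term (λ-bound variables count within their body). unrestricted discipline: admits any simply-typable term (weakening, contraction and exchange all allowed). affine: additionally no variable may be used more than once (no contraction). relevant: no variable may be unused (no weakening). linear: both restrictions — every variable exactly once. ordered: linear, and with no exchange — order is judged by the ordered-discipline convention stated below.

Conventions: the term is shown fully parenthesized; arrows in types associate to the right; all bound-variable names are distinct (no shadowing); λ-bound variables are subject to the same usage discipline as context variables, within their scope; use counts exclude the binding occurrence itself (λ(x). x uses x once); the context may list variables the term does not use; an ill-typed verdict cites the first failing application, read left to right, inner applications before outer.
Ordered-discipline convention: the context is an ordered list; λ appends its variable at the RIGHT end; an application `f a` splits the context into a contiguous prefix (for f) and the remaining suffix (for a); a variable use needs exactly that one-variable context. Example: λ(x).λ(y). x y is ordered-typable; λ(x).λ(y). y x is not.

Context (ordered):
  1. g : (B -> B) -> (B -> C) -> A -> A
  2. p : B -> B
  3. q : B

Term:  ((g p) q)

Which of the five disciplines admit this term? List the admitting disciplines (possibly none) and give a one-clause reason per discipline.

admitted in: none
usage: g ×1; p ×1; q ×1
use order (left to right): g, p, q
typing: ill-typed: argument of type B where B -> C is required
ordered: ✗, the type mismatch rejects it
linear: ✗, not simply typable
affine: ✗, fails simple typing
relevant: ✗, a type mismatch blocks all five
unrestricted: ✗, the type mismatch rejects it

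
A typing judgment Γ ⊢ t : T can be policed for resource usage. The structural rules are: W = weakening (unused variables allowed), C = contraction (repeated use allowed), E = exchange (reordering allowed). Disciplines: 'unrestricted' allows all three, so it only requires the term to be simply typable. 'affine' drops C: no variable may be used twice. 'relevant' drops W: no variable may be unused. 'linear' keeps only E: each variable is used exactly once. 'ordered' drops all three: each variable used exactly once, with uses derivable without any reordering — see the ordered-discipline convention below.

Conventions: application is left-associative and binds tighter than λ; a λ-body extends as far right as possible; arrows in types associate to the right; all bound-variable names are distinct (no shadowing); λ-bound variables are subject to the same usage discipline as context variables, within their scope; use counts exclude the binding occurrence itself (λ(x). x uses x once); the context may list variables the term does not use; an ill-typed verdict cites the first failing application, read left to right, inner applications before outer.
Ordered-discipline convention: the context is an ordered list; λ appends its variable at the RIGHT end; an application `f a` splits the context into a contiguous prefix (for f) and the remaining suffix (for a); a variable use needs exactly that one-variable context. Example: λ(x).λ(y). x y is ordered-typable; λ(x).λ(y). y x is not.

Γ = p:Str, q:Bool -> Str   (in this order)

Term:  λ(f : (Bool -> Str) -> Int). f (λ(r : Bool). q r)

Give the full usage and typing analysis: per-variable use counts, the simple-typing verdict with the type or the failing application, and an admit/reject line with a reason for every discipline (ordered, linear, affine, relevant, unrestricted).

variable uses: p ×0, q ×1, f [bound] ×1, r [bound] ×1
order of uses: f, q, r
typing: ✓ — ((Bool -> Str) -> Int) -> Int
ordered: ✗, unused: p — weakening required
linear: ✗, unused: p — weakening required
affine: ✓, none of p, q, f, r used more than once
relevant: ✗, unused: p — weakening required
unrestricted: ✓, simply typable at ((Bool -> Str) -> Int) -> Int; W, C, E all held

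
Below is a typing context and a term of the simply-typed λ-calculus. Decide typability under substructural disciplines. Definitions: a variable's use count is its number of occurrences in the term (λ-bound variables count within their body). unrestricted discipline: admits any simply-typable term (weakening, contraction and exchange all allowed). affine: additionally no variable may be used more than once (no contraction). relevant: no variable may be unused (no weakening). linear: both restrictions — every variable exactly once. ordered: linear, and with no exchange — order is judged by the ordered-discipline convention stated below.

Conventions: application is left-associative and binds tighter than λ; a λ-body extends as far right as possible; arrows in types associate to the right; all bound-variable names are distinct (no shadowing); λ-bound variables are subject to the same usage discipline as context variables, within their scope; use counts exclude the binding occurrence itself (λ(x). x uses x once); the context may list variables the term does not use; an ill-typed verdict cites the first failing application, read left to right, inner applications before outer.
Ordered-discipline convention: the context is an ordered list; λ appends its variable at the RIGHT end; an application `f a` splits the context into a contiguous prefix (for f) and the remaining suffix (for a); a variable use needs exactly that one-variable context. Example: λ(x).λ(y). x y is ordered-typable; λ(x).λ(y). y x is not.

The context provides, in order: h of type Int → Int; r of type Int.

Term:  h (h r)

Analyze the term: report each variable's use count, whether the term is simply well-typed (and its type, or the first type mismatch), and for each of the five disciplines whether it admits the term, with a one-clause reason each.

counts: h ×2, r ×1
order of uses: h, h, r
typing: well-typed at Int
ordered: ✗, needs contraction — h ×2
linear: ✗, needs contraction — h ×2
affine: ✗, needs contraction — h ×2
relevant: ✓, every one of h, r appears
unrestricted: ✓, type-checks (Int) and nothing is barred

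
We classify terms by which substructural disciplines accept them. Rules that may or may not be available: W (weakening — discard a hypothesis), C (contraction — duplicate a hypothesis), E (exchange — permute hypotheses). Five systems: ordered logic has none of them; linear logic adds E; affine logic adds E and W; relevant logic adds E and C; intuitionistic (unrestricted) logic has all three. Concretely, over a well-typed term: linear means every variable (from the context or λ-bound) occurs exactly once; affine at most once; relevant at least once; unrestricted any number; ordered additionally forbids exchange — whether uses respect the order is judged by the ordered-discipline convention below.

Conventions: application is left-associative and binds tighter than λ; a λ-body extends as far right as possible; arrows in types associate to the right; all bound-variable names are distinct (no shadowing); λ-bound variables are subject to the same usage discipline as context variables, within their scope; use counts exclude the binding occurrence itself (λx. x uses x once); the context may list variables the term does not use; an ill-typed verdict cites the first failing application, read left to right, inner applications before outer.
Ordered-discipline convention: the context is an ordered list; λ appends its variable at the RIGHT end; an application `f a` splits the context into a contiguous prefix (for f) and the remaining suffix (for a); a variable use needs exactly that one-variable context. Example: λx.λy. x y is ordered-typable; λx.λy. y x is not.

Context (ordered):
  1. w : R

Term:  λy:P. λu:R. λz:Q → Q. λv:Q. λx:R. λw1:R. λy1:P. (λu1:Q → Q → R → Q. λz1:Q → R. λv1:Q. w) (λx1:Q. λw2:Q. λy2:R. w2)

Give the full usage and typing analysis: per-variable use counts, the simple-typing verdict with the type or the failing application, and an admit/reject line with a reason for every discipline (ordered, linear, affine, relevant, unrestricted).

counts: w=1; y (λ-bound)=0; u (λ-bound)=0; z (λ-bound)=0; v (λ-bound)=0; x (λ-bound)=0; w1 (λ-bound)=0; y1 (λ-bound)=0; u1 (λ-bound)=0; z1 (λ-bound)=0; v1 (λ-bound)=0; x1 (λ-bound)=0; w2 (λ-bound)=1; y2 (λ-bound)=0
use order (left to right): w, w2
typing: the term checks, with type P → R → (Q → Q) → Q → R → R → P → (Q → R) → Q → R
ordered: ✗ — needs weakening: y, u, z, v, x, w1, y1, u1, z1, v1, x1, y2 unused
linear: ✗ — needs weakening: y, u, z, v, x, w1, y1, u1, z1, v1, x1, y2 unused
affine: ✓ — none of w, y, u, z, v, x, w1, y1, u1, z1, v1, x1, w2, y2 used more than once
relevant: ✗ — needs weakening: y, u, z, v, x, w1, y1, u1, z1, v1, x1, y2 unused
unrestricted: ✓ — simply typable at P → R → (Q → Q) → Q → R → R → P → (Q → R) → Q → R; W, C, E all held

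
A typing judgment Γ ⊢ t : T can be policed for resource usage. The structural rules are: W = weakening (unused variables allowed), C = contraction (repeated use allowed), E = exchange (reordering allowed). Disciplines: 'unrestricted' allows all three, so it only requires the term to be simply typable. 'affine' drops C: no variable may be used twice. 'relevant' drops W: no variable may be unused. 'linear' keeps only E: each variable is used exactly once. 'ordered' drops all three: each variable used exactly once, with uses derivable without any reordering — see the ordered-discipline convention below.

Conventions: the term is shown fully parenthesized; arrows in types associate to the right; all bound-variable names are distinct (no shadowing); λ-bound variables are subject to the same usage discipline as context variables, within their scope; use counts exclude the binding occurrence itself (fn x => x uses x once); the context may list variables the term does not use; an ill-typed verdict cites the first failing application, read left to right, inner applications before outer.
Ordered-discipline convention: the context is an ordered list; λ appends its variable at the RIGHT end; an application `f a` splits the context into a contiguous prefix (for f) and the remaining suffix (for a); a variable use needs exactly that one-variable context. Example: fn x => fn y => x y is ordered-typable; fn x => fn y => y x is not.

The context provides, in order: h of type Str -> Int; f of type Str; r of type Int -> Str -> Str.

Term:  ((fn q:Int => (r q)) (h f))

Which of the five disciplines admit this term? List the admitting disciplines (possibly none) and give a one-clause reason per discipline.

accepted by: linear, affine, relevant, unrestricted
variable uses: h: 1; f: 1; r: 1; q [bound]: 1
left-to-right use order: r, q, h, f
typing: the term checks, with type Str -> Str
ordered: ✗, no contiguous prefix/suffix split fits r, q, h, f
linear: ✓, exactly-once usage across h, f, r, q
affine: ✓, none of h, f, r, q used more than once
relevant: ✓, h, f, r, q: all used, weakening unneeded
unrestricted: ✓, simply typable at Str -> Str; W, C, E all held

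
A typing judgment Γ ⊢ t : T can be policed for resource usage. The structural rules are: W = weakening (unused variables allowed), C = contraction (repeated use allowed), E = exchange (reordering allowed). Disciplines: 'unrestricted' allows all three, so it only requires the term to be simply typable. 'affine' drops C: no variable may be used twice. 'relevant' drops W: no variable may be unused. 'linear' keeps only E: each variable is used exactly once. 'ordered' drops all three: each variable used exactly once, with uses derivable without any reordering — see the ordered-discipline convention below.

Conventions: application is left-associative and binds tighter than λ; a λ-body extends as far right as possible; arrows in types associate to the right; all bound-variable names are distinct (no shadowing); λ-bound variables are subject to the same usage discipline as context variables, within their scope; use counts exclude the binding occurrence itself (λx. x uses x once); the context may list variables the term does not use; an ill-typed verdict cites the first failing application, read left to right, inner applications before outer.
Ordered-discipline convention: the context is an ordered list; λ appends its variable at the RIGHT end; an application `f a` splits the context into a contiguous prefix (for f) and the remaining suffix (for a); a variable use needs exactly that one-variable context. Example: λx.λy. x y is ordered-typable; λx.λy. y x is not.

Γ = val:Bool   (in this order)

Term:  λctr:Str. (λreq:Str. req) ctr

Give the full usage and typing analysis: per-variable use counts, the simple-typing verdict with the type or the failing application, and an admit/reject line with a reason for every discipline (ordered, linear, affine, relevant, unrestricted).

variable uses: val: 0, ctr (bound): 1, req (bound): 1
left-to-right use order: req, ctr
typing: ✓ — Str → Str
ordered: ✗ — val left unused
linear: ✗ — val left unused
affine: ✓ — val, ctr, req: no repeats, contraction unneeded
relevant: ✗ — val left unused
unrestricted: ✓ — type-checks (Str → Str) and nothing is barred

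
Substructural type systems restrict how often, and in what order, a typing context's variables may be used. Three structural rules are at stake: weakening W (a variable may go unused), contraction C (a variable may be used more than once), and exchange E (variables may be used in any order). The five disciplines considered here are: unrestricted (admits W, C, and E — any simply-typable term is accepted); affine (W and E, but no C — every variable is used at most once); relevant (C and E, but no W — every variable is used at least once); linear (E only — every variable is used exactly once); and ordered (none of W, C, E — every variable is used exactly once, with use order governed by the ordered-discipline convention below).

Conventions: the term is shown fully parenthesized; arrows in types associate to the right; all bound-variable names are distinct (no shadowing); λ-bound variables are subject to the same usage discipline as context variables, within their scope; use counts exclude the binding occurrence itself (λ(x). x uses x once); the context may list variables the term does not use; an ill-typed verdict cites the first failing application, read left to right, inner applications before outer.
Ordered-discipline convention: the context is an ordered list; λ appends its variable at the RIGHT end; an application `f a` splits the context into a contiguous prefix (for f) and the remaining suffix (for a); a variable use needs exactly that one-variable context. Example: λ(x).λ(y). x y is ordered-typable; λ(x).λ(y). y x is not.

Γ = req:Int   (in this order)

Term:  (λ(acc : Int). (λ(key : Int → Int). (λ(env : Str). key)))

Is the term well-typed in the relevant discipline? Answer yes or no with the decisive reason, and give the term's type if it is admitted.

no — needs weakening: req, acc, env unused
usage: req=0; acc [bound]=0; key [bound]=1; env [bound]=0
order of uses: key
typing: ✓ — Int → (Int → Int) → Str → Int → Int
per-discipline verdicts: ordered ✗, linear ✗, affine ✓, relevant ✗, unrestricted ✓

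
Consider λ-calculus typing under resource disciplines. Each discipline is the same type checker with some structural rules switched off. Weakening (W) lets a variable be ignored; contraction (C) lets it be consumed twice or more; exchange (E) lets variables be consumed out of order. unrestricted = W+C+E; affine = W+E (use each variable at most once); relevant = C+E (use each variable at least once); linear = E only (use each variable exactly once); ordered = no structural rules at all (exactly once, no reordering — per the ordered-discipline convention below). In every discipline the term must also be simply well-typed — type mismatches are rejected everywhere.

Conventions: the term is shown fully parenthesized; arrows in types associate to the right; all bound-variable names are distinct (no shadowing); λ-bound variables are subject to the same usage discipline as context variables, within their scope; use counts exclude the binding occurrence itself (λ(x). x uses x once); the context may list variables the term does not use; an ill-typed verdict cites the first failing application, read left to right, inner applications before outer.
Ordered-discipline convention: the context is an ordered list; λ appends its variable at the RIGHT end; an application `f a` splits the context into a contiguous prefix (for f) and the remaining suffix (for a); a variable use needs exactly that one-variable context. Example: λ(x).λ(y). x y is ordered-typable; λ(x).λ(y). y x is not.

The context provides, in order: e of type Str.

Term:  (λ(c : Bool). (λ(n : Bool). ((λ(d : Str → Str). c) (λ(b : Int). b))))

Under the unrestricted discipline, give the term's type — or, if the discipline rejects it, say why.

not well-typed under unrestricted — a type mismatch blocks all five
variable uses: e: 0×, c [bound]: 1×, n [bound]: 0×, d [bound]: 0×, b [bound]: 1×
use order (left to right): c, b
typing: ill-typed: an application expects Str → Str but receives Int → Int
per-discipline verdicts: ordered ✗ · linear ✗ · affine ✗ · relevant ✗ · unrestricted ✗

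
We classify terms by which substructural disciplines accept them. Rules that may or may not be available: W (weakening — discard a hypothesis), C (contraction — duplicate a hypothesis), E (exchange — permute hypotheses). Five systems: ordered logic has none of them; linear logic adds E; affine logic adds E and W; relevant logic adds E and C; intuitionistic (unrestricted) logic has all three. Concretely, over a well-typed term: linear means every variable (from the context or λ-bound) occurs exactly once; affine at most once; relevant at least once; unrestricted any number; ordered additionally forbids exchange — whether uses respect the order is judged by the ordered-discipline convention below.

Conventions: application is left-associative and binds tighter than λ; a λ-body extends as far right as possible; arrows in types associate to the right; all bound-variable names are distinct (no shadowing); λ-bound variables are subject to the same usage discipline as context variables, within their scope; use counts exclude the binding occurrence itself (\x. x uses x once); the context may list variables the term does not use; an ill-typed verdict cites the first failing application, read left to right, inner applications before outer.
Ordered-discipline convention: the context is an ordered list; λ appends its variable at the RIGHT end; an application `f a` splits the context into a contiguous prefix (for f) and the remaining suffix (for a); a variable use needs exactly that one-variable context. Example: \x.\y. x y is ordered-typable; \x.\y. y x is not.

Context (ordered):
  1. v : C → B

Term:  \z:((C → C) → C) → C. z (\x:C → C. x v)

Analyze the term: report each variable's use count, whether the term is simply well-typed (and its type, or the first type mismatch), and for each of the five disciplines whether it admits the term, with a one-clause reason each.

variable uses: v ×1, z (bound) ×1, x (bound) ×1
uses in reading order: z, x, v
typing: ill-typed: an argument C → B mismatches the expected C
ordered: ✗ — the type mismatch rejects it
linear: ✗ — not simply typable
affine: ✗ — fails simple typing
relevant: ✗ — a type mismatch blocks all five
unrestricted: ✗ — the type mismatch rejects it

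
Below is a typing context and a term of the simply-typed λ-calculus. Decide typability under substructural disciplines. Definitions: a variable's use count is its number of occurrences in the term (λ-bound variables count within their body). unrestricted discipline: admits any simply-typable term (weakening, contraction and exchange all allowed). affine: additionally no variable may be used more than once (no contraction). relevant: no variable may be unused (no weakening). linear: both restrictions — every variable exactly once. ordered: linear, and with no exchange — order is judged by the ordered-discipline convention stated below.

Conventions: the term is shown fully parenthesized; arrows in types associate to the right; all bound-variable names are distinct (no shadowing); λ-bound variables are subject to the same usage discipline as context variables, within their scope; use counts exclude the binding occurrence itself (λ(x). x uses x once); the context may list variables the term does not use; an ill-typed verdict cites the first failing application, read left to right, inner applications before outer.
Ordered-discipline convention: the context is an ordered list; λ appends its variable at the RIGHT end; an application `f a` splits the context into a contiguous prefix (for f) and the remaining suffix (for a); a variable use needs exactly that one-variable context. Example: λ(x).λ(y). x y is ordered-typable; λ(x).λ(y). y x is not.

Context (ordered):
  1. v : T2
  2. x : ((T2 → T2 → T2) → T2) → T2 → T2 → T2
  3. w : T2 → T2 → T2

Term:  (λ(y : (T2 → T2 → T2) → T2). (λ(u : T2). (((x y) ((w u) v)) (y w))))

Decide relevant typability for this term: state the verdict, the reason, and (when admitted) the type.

yes — at least one use each (v, x, w, y, u); term : ((T2 → T2 → T2) → T2) → T2 → T2
counts: v=1, x=1, w=2, y [bound]=2, u [bound]=1
left-to-right use order: x, y, w, u, v, y, w
typing: the term checks, with type ((T2 → T2 → T2) → T2) → T2 → T2
across the five disciplines: ordered ✗ · linear ✗ · affine ✗ · relevant ✓ · unrestricted ✓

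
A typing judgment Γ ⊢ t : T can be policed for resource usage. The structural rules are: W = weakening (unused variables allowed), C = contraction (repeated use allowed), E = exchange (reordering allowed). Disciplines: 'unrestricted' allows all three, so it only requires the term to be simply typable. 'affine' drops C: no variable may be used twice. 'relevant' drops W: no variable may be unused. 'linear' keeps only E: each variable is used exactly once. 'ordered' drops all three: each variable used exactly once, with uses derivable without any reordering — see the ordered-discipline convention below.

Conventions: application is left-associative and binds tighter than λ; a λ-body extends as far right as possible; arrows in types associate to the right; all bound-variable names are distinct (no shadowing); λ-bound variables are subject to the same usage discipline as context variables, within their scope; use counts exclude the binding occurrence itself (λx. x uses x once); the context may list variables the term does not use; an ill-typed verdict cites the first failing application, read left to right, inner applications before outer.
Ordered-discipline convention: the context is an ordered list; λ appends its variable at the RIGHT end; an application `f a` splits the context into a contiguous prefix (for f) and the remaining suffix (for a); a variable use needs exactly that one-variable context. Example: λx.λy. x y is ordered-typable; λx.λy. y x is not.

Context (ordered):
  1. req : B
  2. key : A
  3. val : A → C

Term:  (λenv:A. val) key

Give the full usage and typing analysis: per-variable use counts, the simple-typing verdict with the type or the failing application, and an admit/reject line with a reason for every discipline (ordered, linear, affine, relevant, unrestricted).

usage: req ×0; key ×1; val ×1; env (bound) ×0
use order (left to right): val, key
typing: well-typed — term : A → C
ordered ✗ (needs weakening: req, env unused)
linear ✗ (needs weakening: req, env unused)
affine ✓ (req, key, val, env: no repeats, contraction unneeded)
relevant ✗ (needs weakening: req, env unused)
unrestricted ✓ (type-checks (A → C) and nothing is barred)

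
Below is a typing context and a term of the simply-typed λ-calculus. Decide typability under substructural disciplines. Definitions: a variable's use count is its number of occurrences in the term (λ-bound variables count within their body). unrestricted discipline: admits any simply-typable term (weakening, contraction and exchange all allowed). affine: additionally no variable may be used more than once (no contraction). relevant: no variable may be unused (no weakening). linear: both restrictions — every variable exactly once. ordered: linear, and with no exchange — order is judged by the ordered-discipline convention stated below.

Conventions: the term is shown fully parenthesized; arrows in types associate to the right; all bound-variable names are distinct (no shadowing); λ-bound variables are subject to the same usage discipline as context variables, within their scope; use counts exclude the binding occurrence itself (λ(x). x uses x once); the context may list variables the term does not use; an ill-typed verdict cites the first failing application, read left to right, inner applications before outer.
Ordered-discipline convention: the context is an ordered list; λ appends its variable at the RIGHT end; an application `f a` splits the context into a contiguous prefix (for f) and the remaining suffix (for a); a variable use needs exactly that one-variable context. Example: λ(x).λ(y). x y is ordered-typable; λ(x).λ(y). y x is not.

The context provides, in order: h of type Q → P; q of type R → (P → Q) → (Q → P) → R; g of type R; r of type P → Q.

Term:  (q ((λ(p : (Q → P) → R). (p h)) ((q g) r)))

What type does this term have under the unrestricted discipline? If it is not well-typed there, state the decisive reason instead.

term : (P → Q) → (Q → P) → R
variable uses: h: 1×; q: 2×; g: 1×; r: 1×; p (λ-bound): 1×
left-to-right use order: q, p, h, q, g, r
typing: the term checks, with type (P → Q) → (Q → P) → R
per-discipline verdicts: ordered ✗, linear ✗, affine ✗, relevant ✓, unrestricted ✓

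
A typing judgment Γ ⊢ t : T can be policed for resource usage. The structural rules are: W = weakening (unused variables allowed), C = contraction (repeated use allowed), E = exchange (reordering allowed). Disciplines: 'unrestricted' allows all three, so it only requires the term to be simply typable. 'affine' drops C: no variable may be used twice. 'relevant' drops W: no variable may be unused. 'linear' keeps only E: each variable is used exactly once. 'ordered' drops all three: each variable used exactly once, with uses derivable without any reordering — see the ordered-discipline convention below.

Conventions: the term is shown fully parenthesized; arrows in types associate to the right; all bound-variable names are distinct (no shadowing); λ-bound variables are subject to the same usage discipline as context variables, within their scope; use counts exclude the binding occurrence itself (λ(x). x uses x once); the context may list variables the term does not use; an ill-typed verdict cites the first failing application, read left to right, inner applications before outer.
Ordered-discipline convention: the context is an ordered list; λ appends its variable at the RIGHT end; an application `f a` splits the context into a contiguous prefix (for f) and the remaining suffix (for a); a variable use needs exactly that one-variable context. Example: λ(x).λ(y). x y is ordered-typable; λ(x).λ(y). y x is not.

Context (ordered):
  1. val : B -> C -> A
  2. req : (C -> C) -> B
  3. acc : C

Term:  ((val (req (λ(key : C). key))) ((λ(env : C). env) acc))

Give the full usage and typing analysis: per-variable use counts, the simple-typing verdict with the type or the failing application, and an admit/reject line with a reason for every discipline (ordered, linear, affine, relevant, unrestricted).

use counts: val ×1; req ×1; acc ×1; key (bound) ×1; env (bound) ×1
uses in reading order: val, req, key, env, acc
typing: ✓ — A
ordered: ✓ — val, req, acc, key, env once each; derivable with no W/C/E
linear: ✓ — exactly-once usage across val, req, acc, key, env
affine: ✓ — at most one use each (val, req, acc, key, env)
relevant: ✓ — every one of val, req, acc, key, env appears
unrestricted: ✓ — type-checks (A) and nothing is barred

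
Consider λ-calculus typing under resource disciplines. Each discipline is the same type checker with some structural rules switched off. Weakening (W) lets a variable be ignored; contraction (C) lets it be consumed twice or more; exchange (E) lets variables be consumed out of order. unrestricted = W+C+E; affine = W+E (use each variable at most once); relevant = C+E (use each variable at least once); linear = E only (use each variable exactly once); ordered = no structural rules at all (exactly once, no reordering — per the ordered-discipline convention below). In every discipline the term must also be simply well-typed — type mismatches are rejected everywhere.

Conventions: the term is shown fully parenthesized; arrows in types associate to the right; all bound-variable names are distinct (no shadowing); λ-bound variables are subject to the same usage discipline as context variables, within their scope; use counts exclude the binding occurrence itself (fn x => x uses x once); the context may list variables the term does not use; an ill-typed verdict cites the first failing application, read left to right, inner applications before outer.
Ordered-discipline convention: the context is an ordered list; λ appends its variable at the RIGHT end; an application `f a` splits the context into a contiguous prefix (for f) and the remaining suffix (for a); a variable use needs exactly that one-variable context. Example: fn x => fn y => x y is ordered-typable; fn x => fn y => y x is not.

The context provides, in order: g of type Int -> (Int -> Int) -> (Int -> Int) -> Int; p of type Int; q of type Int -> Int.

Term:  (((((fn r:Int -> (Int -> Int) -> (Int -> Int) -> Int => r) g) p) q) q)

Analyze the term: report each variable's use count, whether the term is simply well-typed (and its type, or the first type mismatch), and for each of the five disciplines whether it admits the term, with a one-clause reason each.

use counts: g ×1; p ×1; q ×2; r [bound] ×1
use order (left to right): r, g, p, q, q
typing: well-typed at Int
ordered ✗ (q ×2 used more than once (contraction))
linear ✗ (q ×2 used more than once (contraction))
affine ✗ (q ×2 used more than once (contraction))
relevant ✓ (at least one use each (g, p, q, r))
unrestricted ✓ (typability at Int is all that's needed)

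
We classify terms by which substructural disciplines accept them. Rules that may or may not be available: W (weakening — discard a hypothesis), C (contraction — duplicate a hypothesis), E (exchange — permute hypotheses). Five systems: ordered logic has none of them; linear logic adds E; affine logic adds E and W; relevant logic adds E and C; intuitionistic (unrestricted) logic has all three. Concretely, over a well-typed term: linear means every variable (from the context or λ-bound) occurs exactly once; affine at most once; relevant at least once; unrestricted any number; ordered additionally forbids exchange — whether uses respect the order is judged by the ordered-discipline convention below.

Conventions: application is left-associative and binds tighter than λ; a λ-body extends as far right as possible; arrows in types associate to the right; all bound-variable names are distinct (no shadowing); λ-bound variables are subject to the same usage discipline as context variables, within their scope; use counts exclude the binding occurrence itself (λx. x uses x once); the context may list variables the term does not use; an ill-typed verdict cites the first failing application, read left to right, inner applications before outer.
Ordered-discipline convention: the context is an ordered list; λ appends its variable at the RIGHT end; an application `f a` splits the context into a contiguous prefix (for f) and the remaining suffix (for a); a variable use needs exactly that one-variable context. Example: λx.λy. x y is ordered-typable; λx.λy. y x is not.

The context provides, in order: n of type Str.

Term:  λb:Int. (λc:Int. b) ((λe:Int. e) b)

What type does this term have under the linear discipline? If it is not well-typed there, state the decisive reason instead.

not well-typed under linear — needs contraction — b ×2; unused: n, c — weakening required
use counts: n ×0; b (λ-bound) ×2; c (λ-bound) ×0; e (λ-bound) ×1
left-to-right use order: b, e, b
typing: the term checks, with type Int -> Int
across the five disciplines: ordered ✗ · linear ✗ · affine ✗ · relevant ✗ · unrestricted ✓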